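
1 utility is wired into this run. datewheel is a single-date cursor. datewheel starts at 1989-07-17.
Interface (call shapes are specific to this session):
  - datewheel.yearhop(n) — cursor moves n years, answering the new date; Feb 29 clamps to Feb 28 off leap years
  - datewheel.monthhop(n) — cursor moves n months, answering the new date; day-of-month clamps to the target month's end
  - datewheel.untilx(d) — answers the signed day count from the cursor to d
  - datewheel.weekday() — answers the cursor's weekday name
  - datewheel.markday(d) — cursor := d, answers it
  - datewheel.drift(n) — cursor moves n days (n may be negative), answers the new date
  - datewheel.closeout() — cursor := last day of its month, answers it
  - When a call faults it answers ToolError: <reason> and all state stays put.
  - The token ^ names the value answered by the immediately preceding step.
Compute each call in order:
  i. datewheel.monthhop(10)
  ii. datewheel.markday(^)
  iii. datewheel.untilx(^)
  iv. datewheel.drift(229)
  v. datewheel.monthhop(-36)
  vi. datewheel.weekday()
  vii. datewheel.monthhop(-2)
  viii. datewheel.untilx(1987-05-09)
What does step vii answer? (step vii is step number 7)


[in] datewheel.monthhop n→10
[out] 1990-05-17
[in] datewheel.markday d→^
[out] 1990-05-17
[in] datewheel.untilx d→^
[out] 0
[in] datewheel.drift n→229
[out] 1991-01-01
[in] datewheel.monthhop n→-36
[out] 1988-01-01
[in] datewheel.weekday
[out] Friday
[in] datewheel.monthhop n→-2
[out] 1987-11-01
[in] datewheel.untilx d→1987-05-09
[out] -176

Answer: 1987-11-01


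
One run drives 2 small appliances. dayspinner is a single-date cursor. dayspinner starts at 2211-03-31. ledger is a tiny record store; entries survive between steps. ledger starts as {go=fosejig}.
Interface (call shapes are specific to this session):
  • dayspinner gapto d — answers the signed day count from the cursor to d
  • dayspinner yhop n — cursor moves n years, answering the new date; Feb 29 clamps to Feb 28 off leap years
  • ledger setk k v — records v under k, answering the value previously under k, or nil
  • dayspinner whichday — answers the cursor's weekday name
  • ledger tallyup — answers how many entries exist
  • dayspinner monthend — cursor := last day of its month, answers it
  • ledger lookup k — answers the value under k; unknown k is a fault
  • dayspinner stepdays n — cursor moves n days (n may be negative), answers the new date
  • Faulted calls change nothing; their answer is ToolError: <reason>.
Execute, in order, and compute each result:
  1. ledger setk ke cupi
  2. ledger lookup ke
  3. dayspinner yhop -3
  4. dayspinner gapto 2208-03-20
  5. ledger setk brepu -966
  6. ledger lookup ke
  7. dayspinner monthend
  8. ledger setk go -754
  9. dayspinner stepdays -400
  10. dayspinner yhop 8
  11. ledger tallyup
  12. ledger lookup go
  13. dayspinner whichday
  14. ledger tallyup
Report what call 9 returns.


→ ledger setk(k='ke', v='cupi')
← nil
→ ledger lookup(k='ke')
← cupi
→ dayspinner yhop(n='-3')
← 2208-03-31
→ dayspinner gapto(d='2208-03-20')
← -11
→ ledger setk(k='brepu', v='-966')
← nil
→ ledger lookup(k='ke')
← cupi
→ dayspinner monthend()
← 2208-03-31
→ ledger setk(k='go', v='-754')
← fosejig
→ dayspinner stepdays(n='-400')
← 2207-02-25
→ dayspinner yhop(n='8')
← 2215-02-25
→ ledger tallyup()
← 3
→ ledger lookup(k='go')
← -754
→ dayspinner whichday()
← Saturday
→ ledger tallyup()
← 3

Answer: 2207-02-25


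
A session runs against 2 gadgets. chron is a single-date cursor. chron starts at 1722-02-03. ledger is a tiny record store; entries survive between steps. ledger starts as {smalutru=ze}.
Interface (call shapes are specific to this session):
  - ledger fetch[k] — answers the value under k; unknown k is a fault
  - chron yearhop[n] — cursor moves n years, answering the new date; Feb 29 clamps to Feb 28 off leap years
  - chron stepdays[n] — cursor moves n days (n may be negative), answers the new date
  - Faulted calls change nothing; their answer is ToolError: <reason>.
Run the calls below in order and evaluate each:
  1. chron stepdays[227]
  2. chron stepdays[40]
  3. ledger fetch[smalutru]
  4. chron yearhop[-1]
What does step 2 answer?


Step: chron stepdays[227]
Result: 1722-09-18
Step: chron stepdays[40]
Result: 1722-10-28
Step: ledger fetch[smalutru]
Result: ze
Step: chron yearhop[-1]
Result: 1721-10-28

Answer: 1722-10-28


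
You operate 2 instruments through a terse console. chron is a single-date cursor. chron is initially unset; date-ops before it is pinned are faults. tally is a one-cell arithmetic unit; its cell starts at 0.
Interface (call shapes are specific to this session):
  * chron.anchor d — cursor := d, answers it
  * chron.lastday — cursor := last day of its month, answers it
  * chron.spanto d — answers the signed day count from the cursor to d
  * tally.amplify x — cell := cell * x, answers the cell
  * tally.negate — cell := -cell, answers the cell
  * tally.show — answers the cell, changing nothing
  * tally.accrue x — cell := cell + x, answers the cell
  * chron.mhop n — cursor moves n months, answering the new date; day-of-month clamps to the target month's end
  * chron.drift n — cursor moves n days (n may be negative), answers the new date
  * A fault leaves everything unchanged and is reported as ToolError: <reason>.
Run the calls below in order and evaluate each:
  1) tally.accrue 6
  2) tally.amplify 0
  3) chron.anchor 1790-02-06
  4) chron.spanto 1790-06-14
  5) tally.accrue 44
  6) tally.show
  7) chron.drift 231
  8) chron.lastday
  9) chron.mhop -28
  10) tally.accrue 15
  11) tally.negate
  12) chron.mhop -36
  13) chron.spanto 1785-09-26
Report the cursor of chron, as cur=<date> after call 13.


Answer: cur=1785-05-30

Derivation:
Calling tally.accrue passing x: 6, and see 6.
I call tally.amplify passing x: 0, and observe 0.
I invoke chron.anchor passing d: 1790-02-06: 1790-02-06.
Now I run chron.spanto passing d: 1790-06-14, giving 128.
Calling tally.accrue passing x: 44, — result: 44.
I invoke tally.show, and get 44.
Invoking chron.drift passing n: 231, and get 1790-09-25.
I run chron.lastday, → 1790-09-30.
Invoking chron.mhop passing n: -28, → 1788-05-30.
I invoke tally.accrue passing x: 15, giving 59.
I use tally.negate, giving -59.
Using chron.mhop passing n: -36, giving 1785-05-30.
I try chron.spanto passing d: 1785-09-26, yielding 119.


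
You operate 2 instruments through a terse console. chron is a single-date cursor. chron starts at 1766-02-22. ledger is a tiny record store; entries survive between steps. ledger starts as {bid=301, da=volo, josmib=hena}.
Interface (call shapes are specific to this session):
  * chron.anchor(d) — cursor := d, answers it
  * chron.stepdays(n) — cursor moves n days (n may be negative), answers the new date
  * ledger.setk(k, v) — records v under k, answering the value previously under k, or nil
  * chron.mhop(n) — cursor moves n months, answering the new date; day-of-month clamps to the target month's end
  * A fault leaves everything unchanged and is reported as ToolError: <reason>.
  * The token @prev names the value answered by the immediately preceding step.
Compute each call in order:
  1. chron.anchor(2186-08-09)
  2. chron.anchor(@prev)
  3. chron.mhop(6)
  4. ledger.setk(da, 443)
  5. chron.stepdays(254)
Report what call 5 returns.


CALL chron.anchor[2186-08-09]
RET  2186-08-09
CALL chron.anchor[@prev]
RET  2186-08-09
CALL chron.mhop[6]
RET  2187-02-09
CALL ledger.setk[da; 443]
RET  volo
CALL chron.stepdays[254]
RET  2187-10-21

Answer: 2187-10-21


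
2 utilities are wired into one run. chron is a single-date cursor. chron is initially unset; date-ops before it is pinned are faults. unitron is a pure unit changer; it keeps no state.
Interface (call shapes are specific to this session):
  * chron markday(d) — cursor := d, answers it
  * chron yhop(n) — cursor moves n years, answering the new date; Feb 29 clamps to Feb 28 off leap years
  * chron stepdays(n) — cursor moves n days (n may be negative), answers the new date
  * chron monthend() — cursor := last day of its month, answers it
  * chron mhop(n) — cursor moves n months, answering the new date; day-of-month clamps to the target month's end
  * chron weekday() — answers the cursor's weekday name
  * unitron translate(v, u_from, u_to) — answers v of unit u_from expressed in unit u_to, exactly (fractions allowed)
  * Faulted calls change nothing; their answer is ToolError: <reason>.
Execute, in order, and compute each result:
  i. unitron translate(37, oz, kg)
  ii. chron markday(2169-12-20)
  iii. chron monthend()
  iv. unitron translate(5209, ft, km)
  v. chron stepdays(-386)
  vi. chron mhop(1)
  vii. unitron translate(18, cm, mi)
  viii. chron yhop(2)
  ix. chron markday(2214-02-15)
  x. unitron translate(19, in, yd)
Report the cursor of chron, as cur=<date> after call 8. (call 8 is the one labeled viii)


Answer: cur=2171-01-10

Derivation:
CALL unitron translate[v='37'; u_from='oz'; u_to='kg']
RET  1678291769/1600000000
CALL chron markday[d='2169-12-20']
RET  2169-12-20
CALL chron monthend[]
RET  2169-12-31
CALL unitron translate[v='5209'; u_from='ft'; u_to='km']
RET  1984629/1250000
CALL chron stepdays[n='-386']
RET  2168-12-10
CALL chron mhop[n='1']
RET  2169-01-10
CALL unitron translate[v='18'; u_from='cm'; u_to='mi']
RET  5/44704
CALL chron yhop[n='2']
RET  2171-01-10
CALL chron markday[d='2214-02-15']
RET  2214-02-15
CALL unitron translate[v='19'; u_from='in'; u_to='yd']
RET  19/36


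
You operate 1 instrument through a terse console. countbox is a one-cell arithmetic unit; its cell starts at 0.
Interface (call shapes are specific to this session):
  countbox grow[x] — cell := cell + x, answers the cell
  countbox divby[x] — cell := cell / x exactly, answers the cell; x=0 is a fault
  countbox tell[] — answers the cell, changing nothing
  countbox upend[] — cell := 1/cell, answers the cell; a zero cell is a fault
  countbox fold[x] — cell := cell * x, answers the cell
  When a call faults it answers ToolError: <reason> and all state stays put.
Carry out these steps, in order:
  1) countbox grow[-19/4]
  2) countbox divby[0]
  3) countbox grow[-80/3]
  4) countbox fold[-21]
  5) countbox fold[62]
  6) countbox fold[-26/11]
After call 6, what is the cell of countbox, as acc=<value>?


Answer: acc=-1063517/11

Derivation:
~$ countbox grow x=-19/4
[out] -19/4
~$ countbox divby x=0
[out] ToolError: division by zero
~$ countbox grow x=-80/3
[out] -377/12
~$ countbox fold x=-21
[out] 2639/4
~$ countbox fold x=62
[out] 81809/2
~$ countbox fold x=-26/11
[out] -1063517/11


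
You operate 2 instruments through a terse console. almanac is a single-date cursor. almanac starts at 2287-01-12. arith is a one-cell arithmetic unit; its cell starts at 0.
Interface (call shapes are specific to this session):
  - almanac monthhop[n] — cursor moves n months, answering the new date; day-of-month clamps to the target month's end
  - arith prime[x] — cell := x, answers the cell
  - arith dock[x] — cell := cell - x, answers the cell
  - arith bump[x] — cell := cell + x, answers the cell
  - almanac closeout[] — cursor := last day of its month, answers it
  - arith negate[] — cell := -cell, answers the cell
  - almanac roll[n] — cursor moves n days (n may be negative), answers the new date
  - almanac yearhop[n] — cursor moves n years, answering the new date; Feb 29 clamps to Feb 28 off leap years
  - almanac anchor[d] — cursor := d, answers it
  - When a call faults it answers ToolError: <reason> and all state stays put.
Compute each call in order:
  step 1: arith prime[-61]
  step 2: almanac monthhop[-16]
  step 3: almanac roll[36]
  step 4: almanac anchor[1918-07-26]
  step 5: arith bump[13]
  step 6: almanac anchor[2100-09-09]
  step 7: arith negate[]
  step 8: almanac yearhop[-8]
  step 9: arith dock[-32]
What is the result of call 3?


>> arith prime(x='-61')
<< -61
>> almanac monthhop(n='-16')
<< 2285-09-12
>> almanac roll(n='36')
<< 2285-10-18
>> almanac anchor(d='1918-07-26')
<< 1918-07-26
>> arith bump(x='13')
<< -48
>> almanac anchor(d='2100-09-09')
<< 2100-09-09
>> arith negate()
<< 48
>> almanac yearhop(n='-8')
<< 2092-09-09
>> arith dock(x='-32')
<< 80

Answer: 2285-10-18


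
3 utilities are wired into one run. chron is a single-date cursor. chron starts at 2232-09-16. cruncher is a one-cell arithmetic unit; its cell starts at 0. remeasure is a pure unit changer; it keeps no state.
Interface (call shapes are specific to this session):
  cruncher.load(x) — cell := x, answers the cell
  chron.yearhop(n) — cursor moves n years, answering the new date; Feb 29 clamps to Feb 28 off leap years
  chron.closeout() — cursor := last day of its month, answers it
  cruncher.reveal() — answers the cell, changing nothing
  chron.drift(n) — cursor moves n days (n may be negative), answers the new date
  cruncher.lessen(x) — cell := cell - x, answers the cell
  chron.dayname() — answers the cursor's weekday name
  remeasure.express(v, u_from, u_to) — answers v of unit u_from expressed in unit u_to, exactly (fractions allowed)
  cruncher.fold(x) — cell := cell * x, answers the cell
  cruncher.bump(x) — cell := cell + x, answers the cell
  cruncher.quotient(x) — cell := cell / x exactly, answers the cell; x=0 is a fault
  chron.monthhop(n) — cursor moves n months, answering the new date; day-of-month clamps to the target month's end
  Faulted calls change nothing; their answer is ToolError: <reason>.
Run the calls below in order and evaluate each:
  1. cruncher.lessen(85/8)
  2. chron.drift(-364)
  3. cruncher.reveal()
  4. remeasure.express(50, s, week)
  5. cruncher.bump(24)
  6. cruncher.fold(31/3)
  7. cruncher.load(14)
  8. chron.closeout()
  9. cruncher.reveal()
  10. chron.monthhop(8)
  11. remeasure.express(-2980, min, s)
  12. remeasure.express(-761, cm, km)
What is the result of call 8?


Answer: 2231-09-30

Derivation:
;; lessen(x: 85/8) == -85/8
;; drift(n: -364) == 2231-09-18
;; reveal() == -85/8
;; express(v: 50, u_from: s, u_to: week) == 1/12096
;; bump(x: 24) == 107/8
;; fold(x: 31/3) == 3317/24
;; load(x: 14) == 14
;; closeout() == 2231-09-30
;; reveal() == 14
;; monthhop(n: 8) == 2232-05-30
;; express(v: -2980, u_from: min, u_to: s) == -178800
;; express(v: -761, u_from: cm, u_to: km) == -761/100000


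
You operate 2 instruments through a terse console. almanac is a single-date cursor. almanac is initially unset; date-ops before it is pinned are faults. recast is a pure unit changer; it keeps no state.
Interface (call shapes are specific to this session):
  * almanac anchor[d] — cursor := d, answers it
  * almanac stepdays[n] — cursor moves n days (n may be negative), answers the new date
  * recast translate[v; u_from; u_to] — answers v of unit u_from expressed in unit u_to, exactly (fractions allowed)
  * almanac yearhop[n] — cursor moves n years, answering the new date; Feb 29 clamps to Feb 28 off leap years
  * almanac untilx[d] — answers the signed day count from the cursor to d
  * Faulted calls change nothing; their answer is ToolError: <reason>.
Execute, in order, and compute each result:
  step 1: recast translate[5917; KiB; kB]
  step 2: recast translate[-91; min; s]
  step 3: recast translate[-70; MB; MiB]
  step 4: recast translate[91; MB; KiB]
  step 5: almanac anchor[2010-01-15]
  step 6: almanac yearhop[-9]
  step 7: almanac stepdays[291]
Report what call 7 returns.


Next I call recast translate with 5917, KiB, kB, which returns 757376/125.
Next I call recast translate with -91, min, s: -5460.
I invoke recast translate with -70, MB, MiB: -546875/8192.
Then recast translate with 91, MB, KiB, yielding 1421875/16.
I use almanac anchor with 2010-01-15, → 2010-01-15.
Calling almanac yearhop with -9, which returns 2001-01-15.
I call almanac stepdays with 291, → 2001-11-02.

Answer: 2001-11-02


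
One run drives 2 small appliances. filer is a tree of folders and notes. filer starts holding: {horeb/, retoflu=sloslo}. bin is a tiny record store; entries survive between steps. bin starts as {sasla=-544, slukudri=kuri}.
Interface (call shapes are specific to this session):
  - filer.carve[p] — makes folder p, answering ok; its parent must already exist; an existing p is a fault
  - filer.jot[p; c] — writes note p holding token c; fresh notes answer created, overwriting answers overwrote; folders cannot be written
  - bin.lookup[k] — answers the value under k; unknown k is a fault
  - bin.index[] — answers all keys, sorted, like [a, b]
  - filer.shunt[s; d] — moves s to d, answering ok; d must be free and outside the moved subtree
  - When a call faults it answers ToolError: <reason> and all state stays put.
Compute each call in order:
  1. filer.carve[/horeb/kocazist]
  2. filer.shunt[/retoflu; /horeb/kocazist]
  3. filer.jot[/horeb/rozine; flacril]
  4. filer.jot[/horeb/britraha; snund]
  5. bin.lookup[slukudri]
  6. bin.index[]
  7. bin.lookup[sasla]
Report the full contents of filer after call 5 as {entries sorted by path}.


Answer: {horeb/, horeb/britraha=snund, horeb/kocazist/, horeb/rozine=flacril, retoflu=sloslo}

Derivation:
# 1. carve(p: /horeb/kocazist) == ok
# 2. shunt(s: /retoflu, d: /horeb/kocazist) == ToolError: exists
# 3. jot(p: /horeb/rozine, c: flacril) == created
# 4. jot(p: /horeb/britraha, c: snund) == created
# 5. lookup(k: slukudri) == kuri
# 6. index() == [sasla, slukudri]
# 7. lookup(k: sasla) == -544


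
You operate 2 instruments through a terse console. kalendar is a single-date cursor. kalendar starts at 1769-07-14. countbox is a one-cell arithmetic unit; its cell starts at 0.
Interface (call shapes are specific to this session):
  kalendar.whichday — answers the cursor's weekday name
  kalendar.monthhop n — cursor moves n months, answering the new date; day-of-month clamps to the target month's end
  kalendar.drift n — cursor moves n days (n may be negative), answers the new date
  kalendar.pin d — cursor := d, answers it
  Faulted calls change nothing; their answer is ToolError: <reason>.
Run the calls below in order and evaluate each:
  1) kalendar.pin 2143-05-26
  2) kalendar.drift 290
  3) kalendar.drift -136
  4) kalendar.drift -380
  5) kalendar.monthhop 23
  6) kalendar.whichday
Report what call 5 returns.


Answer: 2144-09-12

Derivation:
Act: kalendar.pin[d=2143-05-26]
Obs: 2143-05-26
Act: kalendar.drift[n=290]
Obs: 2144-03-11
Act: kalendar.drift[n=-136]
Obs: 2143-10-27
Act: kalendar.drift[n=-380]
Obs: 2142-10-12
Act: kalendar.monthhop[n=23]
Obs: 2144-09-12
Act: kalendar.whichday[]
Obs: Saturday


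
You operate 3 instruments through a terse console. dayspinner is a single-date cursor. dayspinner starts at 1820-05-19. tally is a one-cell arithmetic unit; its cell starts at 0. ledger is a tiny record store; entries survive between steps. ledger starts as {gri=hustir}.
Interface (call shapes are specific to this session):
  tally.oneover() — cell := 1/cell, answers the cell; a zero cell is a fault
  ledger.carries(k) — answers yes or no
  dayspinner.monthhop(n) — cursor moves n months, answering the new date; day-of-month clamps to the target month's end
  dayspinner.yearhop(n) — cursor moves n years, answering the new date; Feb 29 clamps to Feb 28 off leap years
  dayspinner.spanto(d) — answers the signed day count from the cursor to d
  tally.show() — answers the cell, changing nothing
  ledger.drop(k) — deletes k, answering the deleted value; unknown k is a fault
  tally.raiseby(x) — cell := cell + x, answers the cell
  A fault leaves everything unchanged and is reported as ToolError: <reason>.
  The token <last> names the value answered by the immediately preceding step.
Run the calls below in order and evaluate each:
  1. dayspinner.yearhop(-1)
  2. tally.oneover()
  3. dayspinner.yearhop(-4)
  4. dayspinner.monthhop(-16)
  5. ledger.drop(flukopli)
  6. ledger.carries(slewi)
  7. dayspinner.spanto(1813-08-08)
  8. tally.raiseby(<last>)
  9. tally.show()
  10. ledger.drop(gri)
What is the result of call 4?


==> yearhop(n→-1)
<== 1819-05-19
==> oneover()
<== ToolError: reciprocal of zero
==> yearhop(n→-4)
<== 1815-05-19
==> monthhop(n→-16)
<== 1814-01-19
==> drop(k→flukopli)
<== ToolError: no such key flukopli
==> carries(k→slewi)
<== no
==> spanto(d→1813-08-08)
<== -164
==> raiseby(x→<last>)
<== -164
==> show()
<== -164
==> drop(k→gri)
<== hustir

Answer: 1814-01-19


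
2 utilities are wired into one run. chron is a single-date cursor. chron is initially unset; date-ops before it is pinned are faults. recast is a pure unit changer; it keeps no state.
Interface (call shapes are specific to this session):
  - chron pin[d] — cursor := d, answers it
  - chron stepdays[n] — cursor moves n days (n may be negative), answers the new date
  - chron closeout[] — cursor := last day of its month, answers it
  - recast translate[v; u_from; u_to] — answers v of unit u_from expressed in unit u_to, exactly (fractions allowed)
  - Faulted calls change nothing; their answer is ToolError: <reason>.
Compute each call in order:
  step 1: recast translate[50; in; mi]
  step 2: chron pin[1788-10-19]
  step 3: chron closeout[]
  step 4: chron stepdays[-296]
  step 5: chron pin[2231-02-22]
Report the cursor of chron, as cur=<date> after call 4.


·→ recast translate(v→50, u_from→in, u_to→mi)
·← 5/6336
·→ chron pin(d→1788-10-19)
·← 1788-10-19
·→ chron closeout()
·← 1788-10-31
·→ chron stepdays(n→-296)
·← 1788-01-09
·→ chron pin(d→2231-02-22)
·← 2231-02-22

Answer: cur=1788-01-09


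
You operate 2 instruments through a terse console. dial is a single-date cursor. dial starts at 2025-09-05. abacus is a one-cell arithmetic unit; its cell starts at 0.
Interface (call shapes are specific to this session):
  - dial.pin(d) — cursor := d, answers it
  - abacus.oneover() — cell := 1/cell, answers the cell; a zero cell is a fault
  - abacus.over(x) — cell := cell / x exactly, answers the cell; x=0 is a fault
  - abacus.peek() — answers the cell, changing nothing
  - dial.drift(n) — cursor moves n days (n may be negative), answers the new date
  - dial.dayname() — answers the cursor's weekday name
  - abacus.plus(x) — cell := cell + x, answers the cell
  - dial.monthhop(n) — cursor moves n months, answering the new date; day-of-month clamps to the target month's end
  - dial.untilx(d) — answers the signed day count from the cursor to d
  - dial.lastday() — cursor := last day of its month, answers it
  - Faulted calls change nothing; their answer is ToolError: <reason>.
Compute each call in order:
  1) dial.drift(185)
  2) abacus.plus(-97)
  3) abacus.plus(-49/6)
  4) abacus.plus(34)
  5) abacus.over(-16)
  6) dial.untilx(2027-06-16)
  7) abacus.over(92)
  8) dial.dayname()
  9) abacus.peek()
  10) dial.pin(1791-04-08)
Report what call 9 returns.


==> drift(n=185)
<== 2026-03-09
==> plus(x=-97)
<== -97
==> plus(x=-49/6)
<== -631/6
==> plus(x=34)
<== -427/6
==> over(x=-16)
<== 427/96
==> untilx(d=2027-06-16)
<== 464
==> over(x=92)
<== 427/8832
==> dayname()
<== Monday
==> peek()
<== 427/8832
==> pin(d=1791-04-08)
<== 1791-04-08

Answer: 427/8832


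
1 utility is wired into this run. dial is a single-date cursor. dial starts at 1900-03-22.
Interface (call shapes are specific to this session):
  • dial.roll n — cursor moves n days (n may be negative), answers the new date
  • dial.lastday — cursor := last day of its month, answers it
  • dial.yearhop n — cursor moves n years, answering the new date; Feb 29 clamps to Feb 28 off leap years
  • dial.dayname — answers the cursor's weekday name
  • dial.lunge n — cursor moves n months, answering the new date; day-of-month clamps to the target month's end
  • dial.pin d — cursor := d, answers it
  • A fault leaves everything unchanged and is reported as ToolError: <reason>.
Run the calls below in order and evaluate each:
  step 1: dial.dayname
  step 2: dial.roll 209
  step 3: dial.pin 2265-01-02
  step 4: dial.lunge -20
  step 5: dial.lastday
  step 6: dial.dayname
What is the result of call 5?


==> dayname()
<== Thursday
==> roll(n→209)
<== 1900-10-17
==> pin(d→2265-01-02)
<== 2265-01-02
==> lunge(n→-20)
<== 2263-05-02
==> lastday()
<== 2263-05-31
==> dayname()
<== Sunday

Answer: 2263-05-31


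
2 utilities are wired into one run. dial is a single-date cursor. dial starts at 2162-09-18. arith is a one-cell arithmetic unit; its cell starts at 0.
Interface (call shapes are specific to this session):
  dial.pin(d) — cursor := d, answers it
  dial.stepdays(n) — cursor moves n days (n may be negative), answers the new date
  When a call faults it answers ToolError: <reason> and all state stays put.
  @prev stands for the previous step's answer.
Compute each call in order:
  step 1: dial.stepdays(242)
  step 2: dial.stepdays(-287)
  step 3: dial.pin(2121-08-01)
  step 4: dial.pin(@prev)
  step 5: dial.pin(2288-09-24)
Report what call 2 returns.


Answer: 2162-08-04

Derivation:
Act: dial.stepdays[242]
Obs: 2163-05-18
Act: dial.stepdays[-287]
Obs: 2162-08-04
Act: dial.pin[2121-08-01]
Obs: 2121-08-01
Act: dial.pin[@prev]
Obs: 2121-08-01
Act: dial.pin[2288-09-24]
Obs: 2288-09-24


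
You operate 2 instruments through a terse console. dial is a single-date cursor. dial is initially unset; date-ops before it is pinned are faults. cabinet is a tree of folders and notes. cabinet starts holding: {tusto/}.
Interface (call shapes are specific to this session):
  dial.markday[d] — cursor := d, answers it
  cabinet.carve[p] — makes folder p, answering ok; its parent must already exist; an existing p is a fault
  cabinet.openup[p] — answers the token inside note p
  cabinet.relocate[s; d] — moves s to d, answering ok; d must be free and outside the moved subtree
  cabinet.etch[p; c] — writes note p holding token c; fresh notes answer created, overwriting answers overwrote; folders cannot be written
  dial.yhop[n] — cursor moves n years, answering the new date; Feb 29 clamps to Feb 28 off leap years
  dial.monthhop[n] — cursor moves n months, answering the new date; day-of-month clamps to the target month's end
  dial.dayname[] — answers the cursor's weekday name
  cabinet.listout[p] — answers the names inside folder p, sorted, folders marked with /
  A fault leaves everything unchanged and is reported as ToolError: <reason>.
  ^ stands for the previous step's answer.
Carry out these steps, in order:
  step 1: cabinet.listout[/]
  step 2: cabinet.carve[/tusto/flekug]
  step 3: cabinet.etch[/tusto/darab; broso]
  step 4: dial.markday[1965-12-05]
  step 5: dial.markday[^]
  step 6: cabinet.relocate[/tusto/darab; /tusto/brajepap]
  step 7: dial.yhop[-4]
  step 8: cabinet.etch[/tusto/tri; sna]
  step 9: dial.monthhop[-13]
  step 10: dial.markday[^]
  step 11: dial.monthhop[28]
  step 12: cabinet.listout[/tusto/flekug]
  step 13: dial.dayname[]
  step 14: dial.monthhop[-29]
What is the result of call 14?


Answer: 1960-10-05

Derivation:
·→ cabinet.listout(p='/')
·← [tusto/]
·→ cabinet.carve(p='/tusto/flekug')
·← ok
·→ cabinet.etch(p='/tusto/darab', c='broso')
·← created
·→ dial.markday(d='1965-12-05')
·← 1965-12-05
·→ dial.markday(d='^')
·← 1965-12-05
·→ cabinet.relocate(s='/tusto/darab', d='/tusto/brajepap')
·← ok
·→ dial.yhop(n='-4')
·← 1961-12-05
·→ cabinet.etch(p='/tusto/tri', c='sna')
·← created
·→ dial.monthhop(n='-13')
·← 1960-11-05
·→ dial.markday(d='^')
·← 1960-11-05
·→ dial.monthhop(n='28')
·← 1963-03-05
·→ cabinet.listout(p='/tusto/flekug')
·← []
·→ dial.dayname()
·← Tuesday
·→ dial.monthhop(n='-29')
·← 1960-10-05


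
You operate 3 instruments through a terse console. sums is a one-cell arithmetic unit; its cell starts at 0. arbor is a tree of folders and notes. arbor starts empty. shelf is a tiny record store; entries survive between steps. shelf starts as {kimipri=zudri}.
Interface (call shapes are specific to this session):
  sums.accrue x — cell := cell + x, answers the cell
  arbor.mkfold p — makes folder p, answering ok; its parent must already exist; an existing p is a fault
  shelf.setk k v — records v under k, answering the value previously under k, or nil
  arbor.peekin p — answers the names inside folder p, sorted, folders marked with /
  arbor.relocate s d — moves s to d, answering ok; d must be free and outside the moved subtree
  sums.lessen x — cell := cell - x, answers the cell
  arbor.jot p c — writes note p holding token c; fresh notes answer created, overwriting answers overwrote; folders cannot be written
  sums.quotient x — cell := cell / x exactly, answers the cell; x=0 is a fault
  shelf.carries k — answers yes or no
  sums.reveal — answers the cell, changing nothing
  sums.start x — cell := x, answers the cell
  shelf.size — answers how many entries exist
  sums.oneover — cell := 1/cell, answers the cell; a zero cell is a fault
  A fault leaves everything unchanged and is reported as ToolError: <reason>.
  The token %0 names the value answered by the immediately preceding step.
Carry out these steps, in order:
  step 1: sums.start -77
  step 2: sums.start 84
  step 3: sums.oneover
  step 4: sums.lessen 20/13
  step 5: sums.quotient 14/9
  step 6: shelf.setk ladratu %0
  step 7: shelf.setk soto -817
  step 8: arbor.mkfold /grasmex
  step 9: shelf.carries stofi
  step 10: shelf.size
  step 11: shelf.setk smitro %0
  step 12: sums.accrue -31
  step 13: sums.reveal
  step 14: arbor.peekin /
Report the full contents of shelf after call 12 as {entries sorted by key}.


Answer: {kimipri=zudri, ladratu=-5001/5096, smitro=3, soto=-817}

Derivation:
>> sums.start(x→-77)
<< -77
>> sums.start(x→84)
<< 84
>> sums.oneover()
<< 1/84
>> sums.lessen(x→20/13)
<< -1667/1092
>> sums.quotient(x→14/9)
<< -5001/5096
>> shelf.setk(k→ladratu, v→%0)
<< nil
>> shelf.setk(k→soto, v→-817)
<< nil
>> arbor.mkfold(p→/grasmex)
<< ok
>> shelf.carries(k→stofi)
<< no
>> shelf.size()
<< 3
>> shelf.setk(k→smitro, v→%0)
<< nil
>> sums.accrue(x→-31)
<< -162977/5096
>> sums.reveal()
<< -162977/5096
>> arbor.peekin(p→/)
<< [grasmex/]


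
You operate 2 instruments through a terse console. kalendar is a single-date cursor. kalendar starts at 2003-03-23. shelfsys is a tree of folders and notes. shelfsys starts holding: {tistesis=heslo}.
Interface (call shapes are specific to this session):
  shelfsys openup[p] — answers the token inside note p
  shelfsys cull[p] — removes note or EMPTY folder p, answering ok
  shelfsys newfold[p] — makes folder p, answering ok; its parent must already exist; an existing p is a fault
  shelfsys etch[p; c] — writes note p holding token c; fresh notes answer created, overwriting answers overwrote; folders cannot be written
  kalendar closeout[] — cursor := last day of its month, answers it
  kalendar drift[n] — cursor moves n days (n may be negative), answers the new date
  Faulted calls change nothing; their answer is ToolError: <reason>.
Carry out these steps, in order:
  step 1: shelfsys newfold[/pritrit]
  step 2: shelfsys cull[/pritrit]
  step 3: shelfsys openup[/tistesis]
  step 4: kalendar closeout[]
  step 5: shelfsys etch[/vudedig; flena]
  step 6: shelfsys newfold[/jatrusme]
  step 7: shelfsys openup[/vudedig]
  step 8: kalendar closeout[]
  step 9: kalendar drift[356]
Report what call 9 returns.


>> shelfsys newfold(p: /pritrit)
<< ok
>> shelfsys cull(p: /pritrit)
<< ok
>> shelfsys openup(p: /tistesis)
<< heslo
>> kalendar closeout()
<< 2003-03-31
>> shelfsys etch(p: /vudedig, c: flena)
<< created
>> shelfsys newfold(p: /jatrusme)
<< ok
>> shelfsys openup(p: /vudedig)
<< flena
>> kalendar closeout()
<< 2003-03-31
>> kalendar drift(n: 356)
<< 2004-03-21

Answer: 2004-03-21


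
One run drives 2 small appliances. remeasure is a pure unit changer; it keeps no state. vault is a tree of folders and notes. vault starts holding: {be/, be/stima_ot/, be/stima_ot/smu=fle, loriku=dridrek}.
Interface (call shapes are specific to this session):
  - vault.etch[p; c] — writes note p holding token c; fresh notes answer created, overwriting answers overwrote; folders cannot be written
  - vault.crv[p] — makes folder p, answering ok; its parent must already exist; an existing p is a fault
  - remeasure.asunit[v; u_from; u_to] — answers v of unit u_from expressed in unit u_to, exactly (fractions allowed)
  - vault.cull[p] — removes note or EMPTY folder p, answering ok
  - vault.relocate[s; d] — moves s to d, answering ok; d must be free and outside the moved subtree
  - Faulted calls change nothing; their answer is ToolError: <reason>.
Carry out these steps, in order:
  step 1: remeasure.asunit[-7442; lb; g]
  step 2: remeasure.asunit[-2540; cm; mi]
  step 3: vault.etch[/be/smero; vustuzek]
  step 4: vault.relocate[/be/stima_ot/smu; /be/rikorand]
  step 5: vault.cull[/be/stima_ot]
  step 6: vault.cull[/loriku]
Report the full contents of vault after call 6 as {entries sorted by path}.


Answer: {be/, be/rikorand=fle, be/smero=vustuzek}

Derivation:
Act: asunit[v=-7442; u_from=lb; u_to=g]
Obs: -168781720877/50000
Act: asunit[v=-2540; u_from=cm; u_to=mi]
Obs: -25/1584
Act: etch[p=/be/smero; c=vustuzek]
Obs: created
Act: relocate[s=/be/stima_ot/smu; d=/be/rikorand]
Obs: ok
Act: cull[p=/be/stima_ot]
Obs: ok
Act: cull[p=/loriku]
Obs: ok


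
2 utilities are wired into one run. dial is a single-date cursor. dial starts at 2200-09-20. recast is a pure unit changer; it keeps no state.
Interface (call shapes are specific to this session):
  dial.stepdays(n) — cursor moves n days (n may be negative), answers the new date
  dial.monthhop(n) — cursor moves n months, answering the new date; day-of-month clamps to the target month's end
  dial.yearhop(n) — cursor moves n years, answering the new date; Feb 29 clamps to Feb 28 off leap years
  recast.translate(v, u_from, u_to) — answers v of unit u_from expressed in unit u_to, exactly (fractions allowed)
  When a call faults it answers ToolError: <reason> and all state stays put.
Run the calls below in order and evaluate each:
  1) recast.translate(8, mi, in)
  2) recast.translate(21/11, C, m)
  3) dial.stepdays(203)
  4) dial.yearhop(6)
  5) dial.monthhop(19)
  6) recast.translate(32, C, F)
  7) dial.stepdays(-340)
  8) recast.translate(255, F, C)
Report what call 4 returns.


> recast.translate v='8' u_from='mi' u_to='in'
:: 506880
> recast.translate v='21/11' u_from='C' u_to='m'
:: ToolError: incompatible units
> dial.stepdays n='203'
:: 2201-04-11
> dial.yearhop n='6'
:: 2207-04-11
> dial.monthhop n='19'
:: 2208-11-11
> recast.translate v='32' u_from='C' u_to='F'
:: 448/5
> dial.stepdays n='-340'
:: 2207-12-07
> recast.translate v='255' u_from='F' u_to='C'
:: 1115/9

Answer: 2207-04-11


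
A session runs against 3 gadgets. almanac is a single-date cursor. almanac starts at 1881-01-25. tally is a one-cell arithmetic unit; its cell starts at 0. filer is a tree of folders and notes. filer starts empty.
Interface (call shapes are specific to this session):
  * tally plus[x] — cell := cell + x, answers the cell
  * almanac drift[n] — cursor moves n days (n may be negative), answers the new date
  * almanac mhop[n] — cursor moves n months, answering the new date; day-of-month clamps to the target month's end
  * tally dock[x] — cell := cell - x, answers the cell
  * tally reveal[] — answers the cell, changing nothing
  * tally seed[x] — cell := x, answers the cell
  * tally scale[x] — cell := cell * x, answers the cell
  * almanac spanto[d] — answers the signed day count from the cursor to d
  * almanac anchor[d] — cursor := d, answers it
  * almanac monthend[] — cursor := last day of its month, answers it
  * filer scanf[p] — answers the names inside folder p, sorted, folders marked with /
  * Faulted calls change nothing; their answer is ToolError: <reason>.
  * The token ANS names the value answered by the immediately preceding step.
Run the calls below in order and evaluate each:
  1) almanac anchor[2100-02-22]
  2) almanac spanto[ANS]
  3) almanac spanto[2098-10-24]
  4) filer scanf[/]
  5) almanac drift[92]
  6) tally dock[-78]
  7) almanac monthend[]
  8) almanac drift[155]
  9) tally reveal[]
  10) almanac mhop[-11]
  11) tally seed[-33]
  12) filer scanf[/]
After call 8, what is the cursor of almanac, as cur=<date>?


% 1. almanac anchor(d='2100-02-22') == 2100-02-22
% 2. almanac spanto(d='ANS') == 0
% 3. almanac spanto(d='2098-10-24') == -486
% 4. filer scanf(p='/') == []
% 5. almanac drift(n='92') == 2100-05-25
% 6. tally dock(x='-78') == 78
% 7. almanac monthend() == 2100-05-31
% 8. almanac drift(n='155') == 2100-11-02
% 9. tally reveal() == 78
% 10. almanac mhop(n='-11') == 2099-12-02
% 11. tally seed(x='-33') == -33
% 12. filer scanf(p='/') == []

Answer: cur=2100-11-02


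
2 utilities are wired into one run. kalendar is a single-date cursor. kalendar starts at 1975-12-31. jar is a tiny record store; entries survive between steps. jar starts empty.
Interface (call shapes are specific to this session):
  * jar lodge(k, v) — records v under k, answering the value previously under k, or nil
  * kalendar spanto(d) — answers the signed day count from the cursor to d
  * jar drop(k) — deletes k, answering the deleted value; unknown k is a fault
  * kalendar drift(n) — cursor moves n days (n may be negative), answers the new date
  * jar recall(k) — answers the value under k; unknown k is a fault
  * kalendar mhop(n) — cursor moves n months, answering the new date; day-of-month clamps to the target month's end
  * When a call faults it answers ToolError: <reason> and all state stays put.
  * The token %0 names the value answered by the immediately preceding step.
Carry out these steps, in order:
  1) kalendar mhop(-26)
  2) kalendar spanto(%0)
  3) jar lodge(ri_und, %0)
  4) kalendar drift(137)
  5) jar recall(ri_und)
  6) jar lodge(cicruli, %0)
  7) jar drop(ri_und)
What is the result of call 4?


I try kalendar mhop passing n=-26, and get 1973-10-31.
Calling kalendar spanto passing d=%0, and observe 0.
I invoke jar lodge passing k=ri_und, v=%0, and see nil.
I invoke kalendar drift passing n=137, which returns 1974-03-17.
Invoking jar recall passing k=ri_und, and see 0.
I try jar lodge passing k=cicruli, v=%0, yielding nil.
Invoking jar drop passing k=ri_und, and get 0.

Answer: 1974-03-17


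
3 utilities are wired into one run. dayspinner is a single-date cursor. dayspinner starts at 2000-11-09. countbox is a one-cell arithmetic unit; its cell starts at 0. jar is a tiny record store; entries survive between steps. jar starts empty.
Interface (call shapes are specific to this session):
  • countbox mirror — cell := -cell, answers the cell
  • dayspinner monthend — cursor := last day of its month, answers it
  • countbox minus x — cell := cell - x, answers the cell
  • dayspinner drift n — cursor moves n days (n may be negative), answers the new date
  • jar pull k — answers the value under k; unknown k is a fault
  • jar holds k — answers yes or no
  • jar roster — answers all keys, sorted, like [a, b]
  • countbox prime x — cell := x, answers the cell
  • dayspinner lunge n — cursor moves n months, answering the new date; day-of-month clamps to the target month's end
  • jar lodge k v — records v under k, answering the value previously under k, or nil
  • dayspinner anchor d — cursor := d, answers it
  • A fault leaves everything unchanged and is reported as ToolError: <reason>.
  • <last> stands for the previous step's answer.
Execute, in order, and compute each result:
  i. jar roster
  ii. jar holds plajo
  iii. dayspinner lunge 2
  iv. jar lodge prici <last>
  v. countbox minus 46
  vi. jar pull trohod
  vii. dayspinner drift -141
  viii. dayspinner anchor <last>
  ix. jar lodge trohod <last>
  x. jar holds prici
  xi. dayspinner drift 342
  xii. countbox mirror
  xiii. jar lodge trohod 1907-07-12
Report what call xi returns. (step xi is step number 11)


Answer: 2001-07-29

Derivation:
> jar roster
  []
> jar holds k=plajo
  no
> dayspinner lunge n=2
  2001-01-09
> jar lodge k=prici v=<last>
  nil
> countbox minus x=46
  -46
> jar pull k=trohod
  ToolError: no such key trohod
> dayspinner drift n=-141
  2000-08-21
> dayspinner anchor d=<last>
  2000-08-21
> jar lodge k=trohod v=<last>
  nil
> jar holds k=prici
  yes
> dayspinner drift n=342
  2001-07-29
> countbox mirror
  46
> jar lodge k=trohod v=1907-07-12
  2000-08-21
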